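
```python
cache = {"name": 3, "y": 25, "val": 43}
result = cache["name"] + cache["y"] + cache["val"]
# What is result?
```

Trace:
`cache = {"name": 3, "y": 25, "val": 43}` → cache = {'name': 3, 'y': 25, 'val': 43}
`result = cache["name"] + cache["y"] + cache["val"]` → result = 71
So result = 71

Answer: 71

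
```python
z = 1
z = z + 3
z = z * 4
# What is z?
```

Trace:
`z = 1` → z = 1
`z = z + 3` → z = 4
`z = z * 4` → z = 16
So z = 16

Answer: 16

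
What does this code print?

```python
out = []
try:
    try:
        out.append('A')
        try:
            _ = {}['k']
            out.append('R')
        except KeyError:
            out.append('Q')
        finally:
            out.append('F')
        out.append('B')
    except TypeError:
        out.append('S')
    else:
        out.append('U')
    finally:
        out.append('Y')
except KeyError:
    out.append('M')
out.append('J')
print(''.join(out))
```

Execution trace: 'A' (try body) → 'Q' (inner except KeyError) → 'F' (inner finally) → 'B' (try body, no exception) → 'U' (else) → 'Y' (finally) → 'J' (after the try/except). Output: AQFBUYJ

Answer: AQFBUYJ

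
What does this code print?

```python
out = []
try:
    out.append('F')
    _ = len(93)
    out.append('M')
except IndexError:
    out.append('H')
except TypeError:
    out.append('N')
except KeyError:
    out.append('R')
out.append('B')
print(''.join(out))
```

Execution trace: 'F' (try body) → 'N' (except TypeError) → 'B' (after the try/except). Output: FNB

Answer: FNB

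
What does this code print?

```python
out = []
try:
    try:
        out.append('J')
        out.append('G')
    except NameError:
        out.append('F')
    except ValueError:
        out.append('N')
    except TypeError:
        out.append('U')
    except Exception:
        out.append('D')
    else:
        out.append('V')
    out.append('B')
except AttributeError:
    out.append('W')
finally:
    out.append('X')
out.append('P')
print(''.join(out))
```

Execution trace: 'J' (inner try body) → 'G' (inner try body, no exception) → 'V' (inner else) → 'B' (try body, no exception) → 'X' (finally) → 'P' (after the try/except). Output: JGVBXP

Answer: JGVBXP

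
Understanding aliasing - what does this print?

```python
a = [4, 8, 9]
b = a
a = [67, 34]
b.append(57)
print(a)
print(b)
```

Key concept: rebinding vs mutation: a is rebound to a new list, b still points at the original.
Step by step:
`a = [4, 8, 9]` → a = [4, 8, 9]
`b = a` → b = [4, 8, 9] (same object as a)
`a = [67, 34]` → a = [67, 34]
`b.append(57)` → b = [4, 8, 9, 57]
`print(a)` → prints [67, 34]
`print(b)` → prints [4, 8, 9, 57]

Answer:
[67, 34]
[4, 8, 9, 57]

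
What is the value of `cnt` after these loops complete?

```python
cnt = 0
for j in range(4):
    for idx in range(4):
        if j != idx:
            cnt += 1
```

4² - 4 (exclude diagonal)
`cnt` takes the values: 0 → 1 → 2 → 3 → 4 → 5 → 6 → 7 → 8 → 9 → 10 → 11 → 12

Answer: 12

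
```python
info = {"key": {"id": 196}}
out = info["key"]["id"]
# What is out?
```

Trace:
`info = {"key": {"id": 196}}` → info = {'key': {'id': 196}}
`out = info["key"]["id"]` → out = 196
So out = 196

Answer: 196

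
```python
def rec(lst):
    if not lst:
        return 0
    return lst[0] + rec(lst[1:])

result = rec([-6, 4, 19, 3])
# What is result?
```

(-6) + 4 + 19 + 3 + 0 = 20

Answer: 20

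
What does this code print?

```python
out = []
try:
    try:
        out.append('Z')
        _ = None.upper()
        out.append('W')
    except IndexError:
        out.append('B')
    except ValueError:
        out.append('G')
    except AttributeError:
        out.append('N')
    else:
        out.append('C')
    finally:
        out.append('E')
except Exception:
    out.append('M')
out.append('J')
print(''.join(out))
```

Execution trace: 'Z' (inner try body) → 'N' (inner except AttributeError) → 'E' (inner finally) → 'J' (after the try/except). Output: ZNEJ

Answer: ZNEJ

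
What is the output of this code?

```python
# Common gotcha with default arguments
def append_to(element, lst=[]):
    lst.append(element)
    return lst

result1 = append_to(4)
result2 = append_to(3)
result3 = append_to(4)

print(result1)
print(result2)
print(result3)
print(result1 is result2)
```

Key concept: mutable default argument gotcha.
Step by step:
`result1 = append_to(4)` → result1 = [4]
`result2 = append_to(3)` → result1 = [4, 3] (same object as result2); result2 = [4, 3] (same object as result1)
`result3 = append_to(4)` → result1 = [4, 3, 4] (same object as result2, result3); result2 = [4, 3, 4] (same object as result1, result3); result3 = [4, 3, 4] (same object as result1, result2)
`print(result1)` → prints [4, 3, 4]
`print(result2)` → prints [4, 3, 4]
`print(result3)` → prints [4, 3, 4]
`print(result1 is result2)` → prints True

Answer:
[4, 3, 4]
[4, 3, 4]
[4, 3, 4]
True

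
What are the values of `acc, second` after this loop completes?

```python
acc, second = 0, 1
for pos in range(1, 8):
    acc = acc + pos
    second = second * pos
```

Sum and factorial of 1 to 7
`acc, second` takes the values: (0, 1) → (1, 1) → (3, 1) → (3, 2) → (6, 2) → (6, 6) → (10, 6) → (10, 24) → (15, 24) → (15, 120) → (21, 120) → (21, 720) → (28, 720) → (28, 5040)

Answer: 28, 5040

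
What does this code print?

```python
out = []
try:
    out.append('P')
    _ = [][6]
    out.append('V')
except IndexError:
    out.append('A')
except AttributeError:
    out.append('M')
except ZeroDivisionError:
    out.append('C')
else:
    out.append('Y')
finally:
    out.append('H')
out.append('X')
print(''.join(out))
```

Execution trace: 'P' (try body) → 'A' (except IndexError) → 'H' (finally) → 'X' (after the try/except). Output: PAHX

Answer: PAHX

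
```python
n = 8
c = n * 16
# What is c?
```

Trace:
`n = 8` → n = 8
`c = n * 16` → c = 128
So c = 128

Answer: 128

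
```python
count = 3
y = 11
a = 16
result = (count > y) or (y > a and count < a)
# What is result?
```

Trace:
`count = 3` → count = 3
`y = 11` → y = 11
`a = 16` → a = 16
`result = (count > y) or (y > a and count < a)` → result = False
So result = False

Answer: False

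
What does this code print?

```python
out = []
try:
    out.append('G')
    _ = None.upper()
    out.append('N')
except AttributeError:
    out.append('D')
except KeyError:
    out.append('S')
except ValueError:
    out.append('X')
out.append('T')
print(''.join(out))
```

Execution trace: 'G' (try body) → 'D' (except AttributeError) → 'T' (after the try/except). Output: GDT

Answer: GDT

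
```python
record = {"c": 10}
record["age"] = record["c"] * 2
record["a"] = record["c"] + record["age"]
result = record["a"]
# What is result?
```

Trace:
`record = {"c": 10}` → record = {'c': 10}
`record["age"] = record["c"] * 2` → record = {'c': 10, 'age': 20}
`record["a"] = record["c"] + record["age"]` → record = {'c': 10, 'age': 20, 'a': 30}
`result = record["a"]` → result = 30
So result = 30

Answer: 30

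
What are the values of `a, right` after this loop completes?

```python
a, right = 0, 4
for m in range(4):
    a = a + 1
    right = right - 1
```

a goes 0→4, right goes 4→0
`a, right` takes the values: (0, 4) → (1, 4) → (1, 3) → (2, 3) → (2, 2) → (3, 2) → (3, 1) → (4, 1) → (4, 0)

Answer: 4, 0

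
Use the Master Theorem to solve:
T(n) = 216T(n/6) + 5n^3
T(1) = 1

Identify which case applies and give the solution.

a=216, b=6, f(n)=5n^3. log_6(216) = 3. Since c=3 = 3, Case 2 applies: T(n) = Θ(n^log_b(a) · log n) = O(n^3 log n).

Answer: O(n^3 log n) - Case 2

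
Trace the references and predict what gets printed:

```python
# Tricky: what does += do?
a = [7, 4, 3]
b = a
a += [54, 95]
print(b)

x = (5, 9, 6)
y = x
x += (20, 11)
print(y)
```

Key concept: += behavior differs for mutable vs immutable.
Step by step:
`a = [7, 4, 3]` → a = [7, 4, 3]
`b = a` → b = [7, 4, 3] (same object as a)
`a += [54, 95]` → a = [7, 4, 3, 54, 95] (same object as b); b = [7, 4, 3, 54, 95] (same object as a)
`print(b)` → prints [7, 4, 3, 54, 95]
`x = (5, 9, 6)` → x = (5, 9, 6)
`y = x` → y = (5, 9, 6)
`x += (20, 11)` → x = (5, 9, 6, 20, 11)
`print(y)` → prints (5, 9, 6)

Answer:
[7, 4, 3, 54, 95]
(5, 9, 6)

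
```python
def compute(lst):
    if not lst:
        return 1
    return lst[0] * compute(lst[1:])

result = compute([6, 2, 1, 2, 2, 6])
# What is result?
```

Product over [6, 2, 1, 2, 2, 6] = 6 * 2 * 1 * 2 * 2 * 6 = 288

Answer: 288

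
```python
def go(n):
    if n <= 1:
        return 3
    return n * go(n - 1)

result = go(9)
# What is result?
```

go(9) = 9 * 8 * 7 * 6 * 5 * 4 * 3 * 2 * 3 = 1088640

Answer: 1088640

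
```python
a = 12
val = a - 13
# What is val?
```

Trace:
`a = 12` → a = 12
`val = a - 13` → val = -1
So val = -1

Answer: -1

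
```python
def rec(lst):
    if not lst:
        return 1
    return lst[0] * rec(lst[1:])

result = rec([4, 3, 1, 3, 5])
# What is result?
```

Product over [4, 3, 1, 3, 5] = 4 * 3 * 1 * 3 * 5 = 180

Answer: 180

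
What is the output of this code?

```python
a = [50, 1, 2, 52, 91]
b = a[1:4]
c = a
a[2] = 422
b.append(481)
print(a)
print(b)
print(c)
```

Key concept: slice vs alias.
Step by step:
`a = [50, 1, 2, 52, 91]` → a = [50, 1, 2, 52, 91]
`b = a[1:4]` → b = [1, 2, 52]
`c = a` → c = [50, 1, 2, 52, 91] (same object as a)
`a[2] = 422` → a = [50, 1, 422, 52, 91] (same object as c); c = [50, 1, 422, 52, 91] (same object as a)
`b.append(481)` → b = [1, 2, 52, 481]
`print(a)` → prints [50, 1, 422, 52, 91]
`print(b)` → prints [1, 2, 52, 481]
`print(c)` → prints [50, 1, 422, 52, 91]

Answer:
[50, 1, 422, 52, 91]
[1, 2, 52, 481]
[50, 1, 422, 52, 91]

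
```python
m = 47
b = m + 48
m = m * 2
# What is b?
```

Trace:
`m = 47` → m = 47
`b = m + 48` → b = 95
`m = m * 2` → m = 94
So b = 95

Answer: 95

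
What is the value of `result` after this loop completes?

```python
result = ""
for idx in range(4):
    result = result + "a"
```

Repeat 'a' 4 times
`result` takes the values: "" → "a" → "aa" → "aaa" → "aaaa"

Answer: "aaaa"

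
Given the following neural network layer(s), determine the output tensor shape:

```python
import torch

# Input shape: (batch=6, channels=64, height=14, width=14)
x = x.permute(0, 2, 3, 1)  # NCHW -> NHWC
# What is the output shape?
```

Input: (6, 64, 14, 14) -> Output: (6, 14, 14, 64)

Answer: (6, 14, 14, 64)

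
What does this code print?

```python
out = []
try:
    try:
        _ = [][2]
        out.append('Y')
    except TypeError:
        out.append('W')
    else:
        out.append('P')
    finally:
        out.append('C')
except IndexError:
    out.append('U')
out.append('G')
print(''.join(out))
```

Execution trace: 'C' (finally) → 'U' (outer except IndexError) → 'G' (after the try/except). Output: CUG

Answer: CUG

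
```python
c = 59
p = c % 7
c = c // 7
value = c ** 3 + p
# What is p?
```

Trace:
`c = 59` → c = 59
`p = c % 7` → p = 3
`c = c // 7` → c = 8
`value = c ** 3 + p` → value = 515
So p = 3

Answer: 3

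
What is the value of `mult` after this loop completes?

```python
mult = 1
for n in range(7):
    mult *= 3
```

3^7 = 2187
`mult` takes the values: 1 → 3 → 9 → 27 → 81 → 243 → 729 → 2187

Answer: 2187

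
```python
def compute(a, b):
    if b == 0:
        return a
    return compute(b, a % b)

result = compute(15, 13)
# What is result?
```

compute(15, 13) -> compute(13, 2) -> compute(2, 1) -> compute(1, 0) -> 1

Answer: 1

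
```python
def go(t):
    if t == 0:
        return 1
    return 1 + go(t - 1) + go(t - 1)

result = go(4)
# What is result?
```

go(t) = 1 + 2·go(t-1), go(0)=1. Closed form: (1+1)·2^4 - 1 = 31.

Answer: 31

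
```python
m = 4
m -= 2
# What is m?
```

Trace:
`m = 4` → m = 4
`m -= 2` → m = 2
So m = 2

Answer: 2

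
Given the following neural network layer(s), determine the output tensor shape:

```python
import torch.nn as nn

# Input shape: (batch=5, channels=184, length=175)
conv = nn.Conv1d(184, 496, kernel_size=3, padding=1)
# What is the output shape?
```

Input: (5, 184, 175) -> Output: (5, 496, 175)

Answer: (5, 496, 175)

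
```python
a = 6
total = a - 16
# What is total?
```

Trace:
`a = 6` → a = 6
`total = a - 16` → total = -10
So total = -10

Answer: -10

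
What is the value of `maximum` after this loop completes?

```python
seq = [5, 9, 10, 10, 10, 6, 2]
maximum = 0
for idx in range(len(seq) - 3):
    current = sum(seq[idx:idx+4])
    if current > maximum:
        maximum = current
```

Max sum of 4-element window in [5, 9, 10, 10, 10, 6, 2]
`maximum` takes the values: 0 → 34 → 39

Answer: 39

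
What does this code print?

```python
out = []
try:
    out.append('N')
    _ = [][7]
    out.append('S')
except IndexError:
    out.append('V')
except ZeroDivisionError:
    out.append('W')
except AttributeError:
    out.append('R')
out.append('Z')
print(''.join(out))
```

Execution trace: 'N' (try body) → 'V' (except IndexError) → 'Z' (after the try/except). Output: NVZ

Answer: NVZ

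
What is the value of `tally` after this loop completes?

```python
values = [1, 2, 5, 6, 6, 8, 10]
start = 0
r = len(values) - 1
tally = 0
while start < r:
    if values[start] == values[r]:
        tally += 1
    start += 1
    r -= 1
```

Count matching pairs from ends
`tally` takes the values: 0

Answer: 0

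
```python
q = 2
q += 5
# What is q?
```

Trace:
`q = 2` → q = 2
`q += 5` → q = 7
So q = 7

Answer: 7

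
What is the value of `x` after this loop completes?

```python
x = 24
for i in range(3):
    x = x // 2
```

Halve 3 times: 24 // 2^3 = 3
`x` takes the values: 24 → 12 → 6 → 3

Answer: 3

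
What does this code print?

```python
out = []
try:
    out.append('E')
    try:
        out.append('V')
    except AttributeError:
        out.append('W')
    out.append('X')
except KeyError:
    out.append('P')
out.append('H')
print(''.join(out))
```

Execution trace: 'E' (try body) → 'V' (inner try body, no exception) → 'X' (try body, no exception) → 'H' (after the try/except). Output: EVXH

Answer: EVXH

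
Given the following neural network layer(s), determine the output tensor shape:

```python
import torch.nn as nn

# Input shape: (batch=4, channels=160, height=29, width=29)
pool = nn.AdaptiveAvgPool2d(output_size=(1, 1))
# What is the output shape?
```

Input: (4, 160, 29, 29) -> Output: (4, 160, 1, 1)

Answer: (4, 160, 1, 1)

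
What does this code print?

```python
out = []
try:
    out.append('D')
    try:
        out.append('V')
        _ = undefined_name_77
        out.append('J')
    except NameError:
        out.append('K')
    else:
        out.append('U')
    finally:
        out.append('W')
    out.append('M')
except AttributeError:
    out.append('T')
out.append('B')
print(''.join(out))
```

Execution trace: 'D' (try body) → 'V' (inner try body) → 'K' (inner except NameError) → 'W' (inner finally) → 'M' (try body, no exception) → 'B' (after the try/except). Output: DVKWMB

Answer: DVKWMB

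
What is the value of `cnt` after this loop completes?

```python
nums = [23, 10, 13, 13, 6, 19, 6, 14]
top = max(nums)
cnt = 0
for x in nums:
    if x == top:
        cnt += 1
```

Count of max value 23 in [23, 10, 13, 13, 6, 19, 6, 14]
`cnt` takes the values: 0 → 1

Answer: 1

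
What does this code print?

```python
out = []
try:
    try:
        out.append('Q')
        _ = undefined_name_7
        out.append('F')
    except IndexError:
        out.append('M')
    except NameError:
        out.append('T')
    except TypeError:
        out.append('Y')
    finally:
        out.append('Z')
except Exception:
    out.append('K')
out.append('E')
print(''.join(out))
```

Execution trace: 'Q' (inner try body) → 'T' (inner except NameError) → 'Z' (inner finally) → 'E' (after the try/except). Output: QTZE

Answer: QTZE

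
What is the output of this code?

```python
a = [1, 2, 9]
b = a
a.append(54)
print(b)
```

Key concept: basic list aliasing.
Step by step:
`a = [1, 2, 9]` → a = [1, 2, 9]
`b = a` → b = [1, 2, 9] (same object as a)
`a.append(54)` → a = [1, 2, 9, 54] (same object as b); b = [1, 2, 9, 54] (same object as a)
`print(b)` → prints [1, 2, 9, 54]

Answer: [1, 2, 9, 54]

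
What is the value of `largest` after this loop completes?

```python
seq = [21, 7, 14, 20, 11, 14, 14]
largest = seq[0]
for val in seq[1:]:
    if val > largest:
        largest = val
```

Maximum of [21, 7, 14, 20, 11, 14, 14]
`largest` takes the values: 21

Answer: 21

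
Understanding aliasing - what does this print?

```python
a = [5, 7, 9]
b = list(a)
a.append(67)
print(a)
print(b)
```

Key concept: list() constructor creates copy.
Step by step:
`a = [5, 7, 9]` → a = [5, 7, 9]
`b = list(a)` → b = [5, 7, 9]
`a.append(67)` → a = [5, 7, 9, 67]
`print(a)` → prints [5, 7, 9, 67]
`print(b)` → prints [5, 7, 9]

Answer:
[5, 7, 9, 67]
[5, 7, 9]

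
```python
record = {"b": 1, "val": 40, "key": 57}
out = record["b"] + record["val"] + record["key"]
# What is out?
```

Trace:
`record = {"b": 1, "val": 40, "key": 57}` → record = {'b': 1, 'val': 40, 'key': 57}
`out = record["b"] + record["val"] + record["key"]` → out = 98
So out = 98

Answer: 98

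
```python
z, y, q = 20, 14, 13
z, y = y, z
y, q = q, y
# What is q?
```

Trace:
`z, y, q = 20, 14, 13` → z = 20; y = 14; q = 13
`z, y = y, z` → z = 14; y = 20
`y, q = q, y` → y = 13; q = 20
So q = 20

Answer: 20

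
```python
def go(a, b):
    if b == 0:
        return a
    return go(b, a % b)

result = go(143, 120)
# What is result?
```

go(143, 120) -> go(120, 23) -> go(23, 5) -> go(5, 3) -> go(3, 2) -> go(2, 1) -> go(1, 0) -> 1

Answer: 1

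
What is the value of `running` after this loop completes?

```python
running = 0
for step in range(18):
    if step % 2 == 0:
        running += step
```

Sum of even numbers 0 to 17
`running` takes the values: 0 → 2 → 6 → 12 → 20 → 30 → 42 → 56 → 72

Answer: 72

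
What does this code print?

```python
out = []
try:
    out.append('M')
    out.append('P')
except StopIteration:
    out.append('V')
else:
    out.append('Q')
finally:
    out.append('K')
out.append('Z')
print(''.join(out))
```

Execution trace: 'M' (try body) → 'P' (try body, no exception) → 'Q' (else) → 'K' (finally) → 'Z' (after the try/except). Output: MPQKZ

Answer: MPQKZ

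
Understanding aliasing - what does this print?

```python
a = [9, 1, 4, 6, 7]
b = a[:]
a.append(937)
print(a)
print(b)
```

Key concept: slice [:] creates copy.
Step by step:
`a = [9, 1, 4, 6, 7]` → a = [9, 1, 4, 6, 7]
`b = a[:]` → b = [9, 1, 4, 6, 7]
`a.append(937)` → a = [9, 1, 4, 6, 7, 937]
`print(a)` → prints [9, 1, 4, 6, 7, 937]
`print(b)` → prints [9, 1, 4, 6, 7]

Answer:
[9, 1, 4, 6, 7, 937]
[9, 1, 4, 6, 7]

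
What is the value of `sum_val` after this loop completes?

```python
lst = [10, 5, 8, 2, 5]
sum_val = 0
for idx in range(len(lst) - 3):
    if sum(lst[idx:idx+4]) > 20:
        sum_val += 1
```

Count windows with sum > 20
`sum_val` takes the values: 0 → 1

Answer: 1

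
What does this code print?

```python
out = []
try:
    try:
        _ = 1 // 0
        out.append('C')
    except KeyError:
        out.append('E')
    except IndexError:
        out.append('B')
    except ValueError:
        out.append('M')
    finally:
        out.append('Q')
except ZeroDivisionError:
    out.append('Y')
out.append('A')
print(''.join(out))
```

Execution trace: 'Q' (finally) → 'Y' (outer except ZeroDivisionError) → 'A' (after the try/except). Output: QYA

Answer: QYA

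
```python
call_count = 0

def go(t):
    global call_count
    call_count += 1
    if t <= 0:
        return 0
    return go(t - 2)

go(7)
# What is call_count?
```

Linear recursion stepping by 2: 5 calls from t=7 down to ≤0.

Answer: 5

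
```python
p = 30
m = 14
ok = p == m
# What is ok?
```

Trace:
`p = 30` → p = 30
`m = 14` → m = 14
`ok = p == m` → ok = False
So ok = False

Answer: False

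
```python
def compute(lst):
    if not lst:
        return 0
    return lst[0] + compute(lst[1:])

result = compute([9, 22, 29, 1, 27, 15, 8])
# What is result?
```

9 + 22 + 29 + 1 + 27 + 15 + 8 + 0 = 111

Answer: 111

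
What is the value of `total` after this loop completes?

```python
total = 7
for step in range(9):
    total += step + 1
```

Start at 7, add 1 to 9 = 52
`total` takes the values: 7 → 8 → 10 → 13 → 17 → 22 → 28 → 35 → 43 → 52

Answer: 52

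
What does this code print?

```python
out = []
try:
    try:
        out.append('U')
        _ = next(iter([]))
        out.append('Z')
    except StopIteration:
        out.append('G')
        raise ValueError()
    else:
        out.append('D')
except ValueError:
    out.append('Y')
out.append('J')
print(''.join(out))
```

Execution trace: 'U' (inner try body) → 'G' (inner except StopIteration) → 'Y' (outer except ValueError) → 'J' (after the try/except). Output: UGYJ

Answer: UGYJ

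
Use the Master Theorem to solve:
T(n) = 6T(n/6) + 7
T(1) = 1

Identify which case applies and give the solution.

a=6, b=6, f(n)=7. log_6(6) = 1. Since c=0 < 1, Case 1 applies: T(n) = Θ(n^log_b(a)) = O(n).

Answer: O(n) - Case 1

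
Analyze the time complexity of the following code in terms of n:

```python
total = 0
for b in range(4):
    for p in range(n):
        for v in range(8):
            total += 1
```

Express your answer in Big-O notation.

Each loop level contributes: 1 × n × 1. Multiplying the contributions gives O(n).

Answer: O(n)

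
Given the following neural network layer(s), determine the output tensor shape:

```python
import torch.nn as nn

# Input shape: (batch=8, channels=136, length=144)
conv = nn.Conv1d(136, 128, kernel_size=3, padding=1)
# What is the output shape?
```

Input: (8, 136, 144) -> Output: (8, 128, 144)

Answer: (8, 128, 144)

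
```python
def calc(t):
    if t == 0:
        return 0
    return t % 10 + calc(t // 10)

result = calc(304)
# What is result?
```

Sum of digits of 304: 4 + 0 + 3 = 7

Answer: 7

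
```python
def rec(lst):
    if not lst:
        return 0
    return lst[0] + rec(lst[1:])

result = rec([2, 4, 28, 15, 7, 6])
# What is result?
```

2 + 4 + 28 + 15 + 7 + 6 + 0 = 62

Answer: 62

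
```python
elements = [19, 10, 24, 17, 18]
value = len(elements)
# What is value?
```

Trace:
`elements = [19, 10, 24, 17, 18]` → elements = [19, 10, 24, 17, 18]
`value = len(elements)` → value = 5
So value = 5

Answer: 5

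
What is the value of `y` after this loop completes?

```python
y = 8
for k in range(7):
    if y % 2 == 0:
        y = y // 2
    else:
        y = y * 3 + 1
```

Collatz-style transformation from 8
`y` takes the values: 8 → 4 → 2 → 1 → 4 → 2 → 1 → 4

Answer: 4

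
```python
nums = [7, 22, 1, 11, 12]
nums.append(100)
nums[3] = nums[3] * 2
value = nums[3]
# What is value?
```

Trace:
`nums = [7, 22, 1, 11, 12]` → nums = [7, 22, 1, 11, 12]
`nums.append(100)` → nums = [7, 22, 1, 11, 12, 100]
`nums[3] = nums[3] * 2` → nums = [7, 22, 1, 22, 12, 100]
`value = nums[3]` → value = 22
So value = 22

Answer: 22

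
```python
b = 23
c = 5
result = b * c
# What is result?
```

Trace:
`b = 23` → b = 23
`c = 5` → c = 5
`result = b * c` → result = 115
So result = 115

Answer: 115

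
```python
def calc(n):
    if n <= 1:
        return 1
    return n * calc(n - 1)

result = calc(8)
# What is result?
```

calc(8) = 8 * 7 * 6 * 5 * 4 * 3 * 2 * 1 = 40320

Answer: 40320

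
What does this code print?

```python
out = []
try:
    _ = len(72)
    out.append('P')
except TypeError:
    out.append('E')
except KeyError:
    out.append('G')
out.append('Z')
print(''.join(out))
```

Execution trace: 'E' (except TypeError) → 'Z' (after the try/except). Output: EZ

Answer: EZ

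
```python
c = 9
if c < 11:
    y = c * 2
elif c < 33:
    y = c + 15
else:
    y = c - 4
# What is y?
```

Trace:
`c = 9` → c = 9
`if c < 11: ...` → c < 11 is True → y = 18
So y = 18

Answer: 18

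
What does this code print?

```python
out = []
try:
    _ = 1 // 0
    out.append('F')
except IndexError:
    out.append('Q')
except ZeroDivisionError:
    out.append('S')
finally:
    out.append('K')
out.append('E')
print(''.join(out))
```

Execution trace: 'S' (except ZeroDivisionError) → 'K' (finally) → 'E' (after the try/except). Output: SKE

Answer: SKE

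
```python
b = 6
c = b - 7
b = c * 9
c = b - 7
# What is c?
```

Trace:
`b = 6` → b = 6
`c = b - 7` → c = -1
`b = c * 9` → b = -9
`c = b - 7` → c = -16
So c = -16

Answer: -16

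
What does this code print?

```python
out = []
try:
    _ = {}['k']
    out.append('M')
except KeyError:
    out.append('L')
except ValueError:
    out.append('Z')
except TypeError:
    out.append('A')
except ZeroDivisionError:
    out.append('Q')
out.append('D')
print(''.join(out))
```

Execution trace: 'L' (except KeyError) → 'D' (after the try/except). Output: LD

Answer: LD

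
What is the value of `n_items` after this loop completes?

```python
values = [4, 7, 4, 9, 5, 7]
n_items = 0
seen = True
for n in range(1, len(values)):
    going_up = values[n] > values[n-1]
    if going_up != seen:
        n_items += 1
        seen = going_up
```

Count direction changes in [4, 7, 4, 9, 5, 7]
`n_items` takes the values: 0 → 1 → 2 → 3 → 4

Answer: 4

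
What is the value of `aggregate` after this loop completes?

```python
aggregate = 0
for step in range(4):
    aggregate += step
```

Sum of 0 to 3 = 6
`aggregate` takes the values: 0 → 1 → 3 → 6

Answer: 6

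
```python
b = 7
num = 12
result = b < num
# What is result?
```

Trace:
`b = 7` → b = 7
`num = 12` → num = 12
`result = b < num` → result = True
So result = True

Answer: True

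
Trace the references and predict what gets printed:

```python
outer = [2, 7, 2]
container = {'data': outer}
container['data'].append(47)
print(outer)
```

Key concept: dict holds reference to list.
Step by step:
`outer = [2, 7, 2]` → outer = [2, 7, 2]
`container = {'data': outer}` → container = {'data': [2, 7, 2]}
`container['data'].append(47)` → outer = [2, 7, 2, 47]; container = {'data': [2, 7, 2, 47]}
`print(outer)` → prints [2, 7, 2, 47]

Answer: [2, 7, 2, 47]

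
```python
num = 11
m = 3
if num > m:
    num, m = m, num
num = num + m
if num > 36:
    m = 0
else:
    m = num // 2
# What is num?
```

Trace:
`num = 11` → num = 11
`m = 3` → m = 3
`if num > m: ...` → num > m is True → num = 3; m = 11
`num = num + m` → num = 14
`if num > 36: ...` → num > 36 is False, take else branch → m = 7
So num = 14

Answer: 14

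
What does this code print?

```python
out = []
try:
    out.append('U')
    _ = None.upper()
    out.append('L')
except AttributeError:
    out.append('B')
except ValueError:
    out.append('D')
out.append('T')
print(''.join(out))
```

Execution trace: 'U' (try body) → 'B' (except AttributeError) → 'T' (after the try/except). Output: UBT

Answer: UBT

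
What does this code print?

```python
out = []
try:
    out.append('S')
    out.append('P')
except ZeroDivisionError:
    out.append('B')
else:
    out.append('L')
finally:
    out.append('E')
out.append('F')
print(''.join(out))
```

Execution trace: 'S' (try body) → 'P' (try body, no exception) → 'L' (else) → 'E' (finally) → 'F' (after the try/except). Output: SPLEF

Answer: SPLEF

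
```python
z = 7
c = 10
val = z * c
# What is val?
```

Trace:
`z = 7` → z = 7
`c = 10` → c = 10
`val = z * c` → val = 70
So val = 70

Answer: 70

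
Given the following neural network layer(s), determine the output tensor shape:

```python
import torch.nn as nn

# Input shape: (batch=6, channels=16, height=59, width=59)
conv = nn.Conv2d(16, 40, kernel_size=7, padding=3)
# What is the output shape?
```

Input: (6, 16, 59, 59) -> Output: (6, 40, 59, 59)

Answer: (6, 40, 59, 59)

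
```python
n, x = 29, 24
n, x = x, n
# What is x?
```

Trace:
`n, x = 29, 24` → n = 29; x = 24
`n, x = x, n` → n = 24; x = 29
So x = 29

Answer: 29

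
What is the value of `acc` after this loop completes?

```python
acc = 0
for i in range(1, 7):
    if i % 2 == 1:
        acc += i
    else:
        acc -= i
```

Add odd, subtract even
`acc` takes the values: 0 → 1 → -1 → 2 → -2 → 3 → -3

Answer: -3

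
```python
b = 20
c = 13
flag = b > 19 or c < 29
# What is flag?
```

Trace:
`b = 20` → b = 20
`c = 13` → c = 13
`flag = b > 19 or c < 29` → flag = True
So flag = True

Answer: True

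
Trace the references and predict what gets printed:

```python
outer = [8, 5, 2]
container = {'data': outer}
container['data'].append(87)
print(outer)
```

Key concept: dict holds reference to list.
Step by step:
`outer = [8, 5, 2]` → outer = [8, 5, 2]
`container = {'data': outer}` → container = {'data': [8, 5, 2]}
`container['data'].append(87)` → outer = [8, 5, 2, 87]; container = {'data': [8, 5, 2, 87]}
`print(outer)` → prints [8, 5, 2, 87]

Answer: [8, 5, 2, 87]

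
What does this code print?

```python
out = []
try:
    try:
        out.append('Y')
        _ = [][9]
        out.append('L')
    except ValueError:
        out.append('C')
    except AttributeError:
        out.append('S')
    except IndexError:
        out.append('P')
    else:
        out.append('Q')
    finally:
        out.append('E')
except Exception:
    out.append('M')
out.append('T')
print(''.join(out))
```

Execution trace: 'Y' (inner try body) → 'P' (inner except IndexError) → 'E' (inner finally) → 'T' (after the try/except). Output: YPET

Answer: YPET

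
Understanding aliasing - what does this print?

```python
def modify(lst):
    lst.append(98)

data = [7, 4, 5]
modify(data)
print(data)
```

Key concept: function modifies passed list.
Step by step:
`data = [7, 4, 5]` → data = [7, 4, 5]
`modify(data)` → data = [7, 4, 5, 98]
`print(data)` → prints [7, 4, 5, 98]

Answer: [7, 4, 5, 98]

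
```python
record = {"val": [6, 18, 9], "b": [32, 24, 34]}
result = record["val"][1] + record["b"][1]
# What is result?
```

Trace:
`record = {"val": [6, 18, 9], "b": [32, 24, 34]}` → record = {'val': [6, 18, 9], 'b': [32, 24, 34]}
`result = record["val"][1] + record["b"][1]` → result = 42
So result = 42

Answer: 42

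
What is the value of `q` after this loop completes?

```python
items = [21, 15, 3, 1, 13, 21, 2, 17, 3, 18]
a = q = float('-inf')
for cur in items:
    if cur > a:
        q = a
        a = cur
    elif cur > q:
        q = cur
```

Second largest (with repeats) in [21, 15, 3, 1, 13, 21, 2, 17, 3, 18]
`q` takes the values: -inf → 15 → 21

Answer: 21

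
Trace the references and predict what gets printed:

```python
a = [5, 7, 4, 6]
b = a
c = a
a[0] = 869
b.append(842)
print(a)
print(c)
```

Key concept: multiple aliases.
Step by step:
`a = [5, 7, 4, 6]` → a = [5, 7, 4, 6]
`b = a` → b = [5, 7, 4, 6] (same object as a)
`c = a` → c = [5, 7, 4, 6] (same object as a, b)
`a[0] = 869` → a = [869, 7, 4, 6] (same object as b, c); b = [869, 7, 4, 6] (same object as a, c); c = [869, 7, 4, 6] (same object as a, b)
`b.append(842)` → a = [869, 7, 4, 6, 842] (same object as b, c); b = [869, 7, 4, 6, 842] (same object as a, c); c = [869, 7, 4, 6, 842] (same object as a, b)
`print(a)` → prints [869, 7, 4, 6, 842]
`print(c)` → prints [869, 7, 4, 6, 842]

Answer:
[869, 7, 4, 6, 842]
[869, 7, 4, 6, 842]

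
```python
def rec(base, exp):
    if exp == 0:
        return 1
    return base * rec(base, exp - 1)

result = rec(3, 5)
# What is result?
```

rec(3, 5) = 3 * 3 * 3 * 3 * 3 = 243

Answer: 243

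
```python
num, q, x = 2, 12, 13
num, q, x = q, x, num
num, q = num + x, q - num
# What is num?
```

Trace:
`num, q, x = 2, 12, 13` → num = 2; q = 12; x = 13
`num, q, x = q, x, num` → num = 12; q = 13; x = 2
`num, q = num + x, q - num` → num = 14; q = 1
So num = 14

Answer: 14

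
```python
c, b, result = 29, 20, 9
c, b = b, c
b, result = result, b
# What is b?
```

Trace:
`c, b, result = 29, 20, 9` → c = 29; b = 20; result = 9
`c, b = b, c` → c = 20; b = 29
`b, result = result, b` → b = 9; result = 29
So b = 9

Answer: 9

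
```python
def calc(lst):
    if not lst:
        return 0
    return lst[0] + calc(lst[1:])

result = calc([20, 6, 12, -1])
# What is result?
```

20 + 6 + 12 + (-1) + 0 = 37

Answer: 37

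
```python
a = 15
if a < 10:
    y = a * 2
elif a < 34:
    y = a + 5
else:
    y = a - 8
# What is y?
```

Trace:
`a = 15` → a = 15
`if a < 10: ...` → a < 10 is False, a < 34 is True → y = 20
So y = 20

Answer: 20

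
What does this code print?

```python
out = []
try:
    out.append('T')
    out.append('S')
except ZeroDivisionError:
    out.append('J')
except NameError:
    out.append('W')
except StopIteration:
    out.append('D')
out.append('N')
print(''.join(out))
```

Execution trace: 'T' (try body) → 'S' (try body, no exception) → 'N' (after the try/except). Output: TSN

Answer: TSN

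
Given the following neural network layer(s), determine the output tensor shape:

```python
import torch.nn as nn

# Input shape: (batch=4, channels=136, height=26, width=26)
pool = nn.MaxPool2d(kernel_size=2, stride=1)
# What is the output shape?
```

Input: (4, 136, 26, 26) -> Output: (4, 136, 25, 25)

Answer: (4, 136, 25, 25)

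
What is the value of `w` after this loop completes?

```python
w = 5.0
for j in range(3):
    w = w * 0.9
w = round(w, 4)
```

Exponential decay: 5.0 * 0.9^3
`w` takes the values: 5.0 → 4.5 → 4.05 → 3.645

Answer: 3.645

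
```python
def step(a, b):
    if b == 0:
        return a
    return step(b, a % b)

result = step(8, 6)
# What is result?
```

step(8, 6) -> step(6, 2) -> step(2, 0) -> 2

Answer: 2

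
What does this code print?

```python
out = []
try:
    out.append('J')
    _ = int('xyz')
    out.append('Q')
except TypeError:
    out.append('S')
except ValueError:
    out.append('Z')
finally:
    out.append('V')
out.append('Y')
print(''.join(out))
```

Execution trace: 'J' (try body) → 'Z' (except ValueError) → 'V' (finally) → 'Y' (after the try/except). Output: JZVY

Answer: JZVY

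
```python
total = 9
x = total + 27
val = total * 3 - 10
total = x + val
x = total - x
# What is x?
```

Trace:
`total = 9` → total = 9
`x = total + 27` → x = 36
`val = total * 3 - 10` → val = 17
`total = x + val` → total = 53
`x = total - x` → x = 17
So x = 17

Answer: 17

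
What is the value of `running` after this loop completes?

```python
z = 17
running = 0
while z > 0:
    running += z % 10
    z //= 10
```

Sum digits of 17
`running` takes the values: 0 → 7 → 8

Answer: 8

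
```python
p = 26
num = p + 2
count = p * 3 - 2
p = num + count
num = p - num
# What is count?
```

Trace:
`p = 26` → p = 26
`num = p + 2` → num = 28
`count = p * 3 - 2` → count = 76
`p = num + count` → p = 104
`num = p - num` → num = 76
So count = 76

Answer: 76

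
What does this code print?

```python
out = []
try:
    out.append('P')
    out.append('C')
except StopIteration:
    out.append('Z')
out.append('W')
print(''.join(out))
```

Execution trace: 'P' (try body) → 'C' (try body, no exception) → 'W' (after the try/except). Output: PCW

Answer: PCW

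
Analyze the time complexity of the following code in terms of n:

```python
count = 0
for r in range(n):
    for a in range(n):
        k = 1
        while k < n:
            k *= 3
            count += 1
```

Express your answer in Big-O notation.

Each loop level contributes: n × n × log n. Multiplying the contributions gives O(n^2 log n).

Answer: O(n^2 log n)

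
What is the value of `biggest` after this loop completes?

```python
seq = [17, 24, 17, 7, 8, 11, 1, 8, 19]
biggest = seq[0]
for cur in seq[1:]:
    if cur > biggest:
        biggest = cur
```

Maximum of [17, 24, 17, 7, 8, 11, 1, 8, 19]
`biggest` takes the values: 17 → 24

Answer: 24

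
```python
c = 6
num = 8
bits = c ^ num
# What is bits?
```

Trace:
`c = 6` → c = 6
`num = 8` → num = 8
`bits = c ^ num` → bits = 14
So bits = 14

Answer: 14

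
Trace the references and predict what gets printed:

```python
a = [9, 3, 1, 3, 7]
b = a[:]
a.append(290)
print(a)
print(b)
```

Key concept: slice [:] creates copy.
Step by step:
`a = [9, 3, 1, 3, 7]` → a = [9, 3, 1, 3, 7]
`b = a[:]` → b = [9, 3, 1, 3, 7]
`a.append(290)` → a = [9, 3, 1, 3, 7, 290]
`print(a)` → prints [9, 3, 1, 3, 7, 290]
`print(b)` → prints [9, 3, 1, 3, 7]

Answer:
[9, 3, 1, 3, 7, 290]
[9, 3, 1, 3, 7]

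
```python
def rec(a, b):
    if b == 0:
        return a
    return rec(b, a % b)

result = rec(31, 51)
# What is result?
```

rec(31, 51) -> rec(51, 31) -> rec(31, 20) -> rec(20, 11) -> rec(11, 9) -> rec(9, 2) -> rec(2, 1) -> rec(1, 0) -> 1

Answer: 1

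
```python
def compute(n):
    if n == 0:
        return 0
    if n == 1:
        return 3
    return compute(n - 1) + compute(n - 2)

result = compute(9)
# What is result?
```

Build up from base cases: compute(0)=0, compute(1)=3, compute(2)=3, compute(3)=6, compute(4)=9, compute(5)=15, compute(6)=24, ..., compute(9)=102

Answer: 102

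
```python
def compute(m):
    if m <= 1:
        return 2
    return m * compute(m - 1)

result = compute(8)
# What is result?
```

compute(8) = 8 * 7 * 6 * 5 * 4 * 3 * 2 * 2 = 80640

Answer: 80640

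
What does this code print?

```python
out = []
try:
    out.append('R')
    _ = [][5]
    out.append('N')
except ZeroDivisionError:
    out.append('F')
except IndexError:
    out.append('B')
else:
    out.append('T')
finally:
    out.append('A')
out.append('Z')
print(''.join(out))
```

Execution trace: 'R' (try body) → 'B' (except IndexError) → 'A' (finally) → 'Z' (after the try/except). Output: RBAZ

Answer: RBAZ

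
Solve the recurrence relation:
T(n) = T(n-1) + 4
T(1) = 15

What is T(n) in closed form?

Unrolling: T(n) = T(1) + 4·(n-1) = 15 + 4(n-1) = 4n + 11.

Answer: T(n) = 4n + 11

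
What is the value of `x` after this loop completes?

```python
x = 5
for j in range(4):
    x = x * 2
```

Multiply by 2, 4 times: 5 * 2^4 = 80
`x` takes the values: 5 → 10 → 20 → 40 → 80

Answer: 80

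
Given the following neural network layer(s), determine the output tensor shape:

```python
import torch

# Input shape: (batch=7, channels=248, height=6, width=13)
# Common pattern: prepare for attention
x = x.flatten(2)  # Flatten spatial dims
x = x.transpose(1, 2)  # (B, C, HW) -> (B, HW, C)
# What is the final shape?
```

Input: (7, 248, 6, 13) -> after flatten(2): (7, 248, 78) -> Output: (7, 78, 248)

Answer: (7, 78, 248)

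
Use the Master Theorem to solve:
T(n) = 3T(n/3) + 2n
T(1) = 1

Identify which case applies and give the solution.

a=3, b=3, f(n)=2n. log_3(3) = 1. Since c=1 = 1, Case 2 applies: T(n) = Θ(n^log_b(a) · log n) = O(n log n).

Answer: O(n log n) - Case 2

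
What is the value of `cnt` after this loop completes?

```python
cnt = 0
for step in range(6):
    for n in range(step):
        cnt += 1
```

Triangle number: 0+1+2+...+5
`cnt` takes the values: 0 → 1 → 2 → 3 → 4 → 5 → 6 → 7 → 8 → 9 → 10 → 11 → 12 → 13 → 14 → 15

Answer: 15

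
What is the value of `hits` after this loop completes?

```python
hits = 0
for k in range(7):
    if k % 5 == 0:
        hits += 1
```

Count numbers divisible by 5 in range(7)
`hits` takes the values: 0 → 1 → 2

Answer: 2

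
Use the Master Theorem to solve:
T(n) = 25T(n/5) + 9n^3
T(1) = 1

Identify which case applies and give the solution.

a=25, b=5, f(n)=9n^3. log_5(25) = 2. Since c=3 > 2 and the regularity condition holds (25(n/5)^3 = (25/5^3)n^3 with 25/5^3 < 1), Case 3 applies: T(n) = Θ(f(n)) = O(n^3).

Answer: O(n^3) - Case 3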